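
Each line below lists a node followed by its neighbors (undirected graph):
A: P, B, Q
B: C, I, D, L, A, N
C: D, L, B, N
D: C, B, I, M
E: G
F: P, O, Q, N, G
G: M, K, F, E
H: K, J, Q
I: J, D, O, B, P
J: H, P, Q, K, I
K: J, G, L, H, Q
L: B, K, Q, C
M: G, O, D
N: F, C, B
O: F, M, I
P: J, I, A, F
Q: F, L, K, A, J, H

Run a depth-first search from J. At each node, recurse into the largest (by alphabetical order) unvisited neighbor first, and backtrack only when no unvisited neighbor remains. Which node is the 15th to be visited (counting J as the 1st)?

B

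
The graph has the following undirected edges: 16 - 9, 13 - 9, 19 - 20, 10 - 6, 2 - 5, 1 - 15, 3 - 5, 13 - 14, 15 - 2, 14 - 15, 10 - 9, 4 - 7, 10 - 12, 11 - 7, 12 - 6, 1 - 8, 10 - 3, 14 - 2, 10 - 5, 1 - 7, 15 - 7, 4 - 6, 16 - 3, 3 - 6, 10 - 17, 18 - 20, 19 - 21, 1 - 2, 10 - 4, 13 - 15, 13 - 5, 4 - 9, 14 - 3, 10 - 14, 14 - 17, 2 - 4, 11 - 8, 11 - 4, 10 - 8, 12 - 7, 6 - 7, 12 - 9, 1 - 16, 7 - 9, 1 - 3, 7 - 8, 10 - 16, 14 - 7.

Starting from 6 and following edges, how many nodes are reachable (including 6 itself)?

17

BFS from 6 visits: 6, 3, 4, 7, 10, 12, 1, 5, 14, 16, 2, 9, 11, 8, 15, 17, 13
Reachable nodes: 17 of 21 total.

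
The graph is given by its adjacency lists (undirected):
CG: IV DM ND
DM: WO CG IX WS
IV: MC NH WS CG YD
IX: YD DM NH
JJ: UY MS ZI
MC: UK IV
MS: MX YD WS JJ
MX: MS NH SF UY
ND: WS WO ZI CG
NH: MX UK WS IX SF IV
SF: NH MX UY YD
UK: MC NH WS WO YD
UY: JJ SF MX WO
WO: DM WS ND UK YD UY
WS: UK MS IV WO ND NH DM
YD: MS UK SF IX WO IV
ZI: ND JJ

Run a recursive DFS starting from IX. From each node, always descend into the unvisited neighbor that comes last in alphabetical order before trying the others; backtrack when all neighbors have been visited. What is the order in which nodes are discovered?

Visit IX
IX → YD
YD → WO
WO → WS
WS → UK
UK → NH
NH → SF
SF → UY
UY → MX
MX → MS
MS → JJ
JJ → ZI
ZI → ND
ND → CG
CG → IV
IV → MC
CG → DM

IX, YD, WO, WS, UK, NH, SF, UY, MX, MS, JJ, ZI, ND, CG, IV, MC, DM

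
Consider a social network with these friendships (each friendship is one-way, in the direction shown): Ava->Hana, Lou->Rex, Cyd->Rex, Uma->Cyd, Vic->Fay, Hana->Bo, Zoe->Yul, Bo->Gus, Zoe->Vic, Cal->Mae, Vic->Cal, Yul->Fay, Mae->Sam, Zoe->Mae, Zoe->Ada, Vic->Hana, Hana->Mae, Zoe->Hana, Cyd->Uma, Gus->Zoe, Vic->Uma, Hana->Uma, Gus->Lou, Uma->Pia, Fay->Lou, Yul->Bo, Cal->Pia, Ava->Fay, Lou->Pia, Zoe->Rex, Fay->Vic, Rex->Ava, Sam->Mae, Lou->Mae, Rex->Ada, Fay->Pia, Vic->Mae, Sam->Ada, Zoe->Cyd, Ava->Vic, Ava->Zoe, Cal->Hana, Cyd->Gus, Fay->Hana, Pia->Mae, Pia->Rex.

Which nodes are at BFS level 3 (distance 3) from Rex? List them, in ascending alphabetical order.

Bo, Cal, Cyd, Lou, Mae, Pia, Uma, Yul

Level 0: Rex
Level 1: Ada, Ava
Level 2: Fay, Hana, Vic, Zoe
Level 3: Bo, Cal, Cyd, Lou, Mae, Pia, Uma, Yul
Level 4: Gus, Sam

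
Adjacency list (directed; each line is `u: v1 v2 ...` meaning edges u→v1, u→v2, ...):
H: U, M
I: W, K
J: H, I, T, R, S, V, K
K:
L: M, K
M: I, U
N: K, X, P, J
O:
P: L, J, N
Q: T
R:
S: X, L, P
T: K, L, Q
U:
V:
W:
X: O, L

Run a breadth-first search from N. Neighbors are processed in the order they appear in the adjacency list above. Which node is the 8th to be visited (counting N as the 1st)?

H

Visit N; enqueue K, X, P, J → queue [K, X, P, J]
Visit K → queue [X, P, J]
Visit X; enqueue O, L → queue [P, J, O, L]
Visit P → queue [J, O, L]
Visit J; enqueue H, I, T, R, S, V → queue [O, L, H, I, T, R, S, V]
Visit O → queue [L, H, I, T, R, S, V]
Visit L; enqueue M → queue [H, I, T, R, S, V, M]
Visit H; enqueue U → queue [I, T, R, S, V, M, U]
Visit I; enqueue W → queue [T, R, S, V, M, U, W]
Visit T; enqueue Q → queue [R, S, V, M, U, W, Q]
Visit R → queue [S, V, M, U, W, Q]
Visit S → queue [V, M, U, W, Q]
Visit V → queue [M, U, W, Q]
Visit M → queue [U, W, Q]
Visit U → queue [W, Q]
Visit W → queue [Q]
Visit Q → queue []

Visit order: N, K, X, P, J, O, L, H, I, T, R, S, V, M, U, W, Q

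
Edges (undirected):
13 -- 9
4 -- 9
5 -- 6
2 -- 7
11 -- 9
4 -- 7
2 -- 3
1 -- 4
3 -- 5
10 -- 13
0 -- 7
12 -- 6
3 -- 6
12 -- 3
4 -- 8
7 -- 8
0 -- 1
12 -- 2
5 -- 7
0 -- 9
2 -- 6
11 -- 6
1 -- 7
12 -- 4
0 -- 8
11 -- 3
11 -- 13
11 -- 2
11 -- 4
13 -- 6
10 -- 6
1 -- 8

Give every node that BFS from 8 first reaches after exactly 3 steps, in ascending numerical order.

Level 0: 8
Level 1: 0, 1, 4, 7
Level 2: 2, 5, 9, 11, 12
Level 3: 3, 6, 13
Level 4: 10

3, 6, 13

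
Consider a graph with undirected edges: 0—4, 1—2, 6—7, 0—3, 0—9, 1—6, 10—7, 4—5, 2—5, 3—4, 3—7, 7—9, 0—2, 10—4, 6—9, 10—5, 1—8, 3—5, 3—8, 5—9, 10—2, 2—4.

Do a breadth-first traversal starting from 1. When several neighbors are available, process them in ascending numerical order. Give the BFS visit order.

1 -> 2 -> 6 -> 8 -> 0 -> 4 -> 5 -> 10 -> 7 -> 9 -> 3

Visit 1; enqueue 2, 6, 8 → queue [2, 6, 8]
Visit 2; enqueue 0, 4, 5, 10 → queue [6, 8, 0, 4, 5, 10]
Visit 6; enqueue 7, 9 → queue [8, 0, 4, 5, 10, 7, 9]
Visit 8; enqueue 3 → queue [0, 4, 5, 10, 7, 9, 3]
Visit 0 → queue [4, 5, 10, 7, 9, 3]
Visit 4 → queue [5, 10, 7, 9, 3]
Visit 5 → queue [10, 7, 9, 3]
Visit 10 → queue [7, 9, 3]
Visit 7 → queue [9, 3]
Visit 9 → queue [3]
Visit 3 → queue []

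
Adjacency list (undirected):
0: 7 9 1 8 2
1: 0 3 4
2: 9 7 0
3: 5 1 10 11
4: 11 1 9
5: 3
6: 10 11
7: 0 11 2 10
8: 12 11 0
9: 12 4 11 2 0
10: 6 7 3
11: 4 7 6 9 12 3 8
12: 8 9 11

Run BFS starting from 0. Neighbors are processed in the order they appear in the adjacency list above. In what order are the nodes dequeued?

0 → 7 → 9 → 1 → 8 → 2 → 11 → 10 → 12 → 4 → 3 → 6 → 5

Visit 0; enqueue 7, 9, 1, 8, 2 → queue [7, 9, 1, 8, 2]
Visit 7; enqueue 11, 10 → queue [9, 1, 8, 2, 11, 10]
Visit 9; enqueue 12, 4 → queue [1, 8, 2, 11, 10, 12, 4]
Visit 1; enqueue 3 → queue [8, 2, 11, 10, 12, 4, 3]
Visit 8 → queue [2, 11, 10, 12, 4, 3]
Visit 2 → queue [11, 10, 12, 4, 3]
Visit 11; enqueue 6 → queue [10, 12, 4, 3, 6]
Visit 10 → queue [12, 4, 3, 6]
Visit 12 → queue [4, 3, 6]
Visit 4 → queue [3, 6]
Visit 3; enqueue 5 → queue [6, 5]
Visit 6 → queue [5]
Visit 5 → queue []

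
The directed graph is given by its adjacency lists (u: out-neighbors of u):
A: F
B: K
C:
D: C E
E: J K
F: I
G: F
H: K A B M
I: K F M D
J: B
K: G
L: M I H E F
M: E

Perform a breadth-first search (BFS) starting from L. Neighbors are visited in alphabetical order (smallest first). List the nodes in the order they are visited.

L E F H I M J K A B D G C

Visit L; enqueue E, F, H, I, M → queue [E, F, H, I, M]
Visit E; enqueue J, K → queue [F, H, I, M, J, K]
Visit F → queue [H, I, M, J, K]
Visit H; enqueue A, B → queue [I, M, J, K, A, B]
Visit I; enqueue D → queue [M, J, K, A, B, D]
Visit M → queue [J, K, A, B, D]
Visit J → queue [K, A, B, D]
Visit K; enqueue G → queue [A, B, D, G]
Visit A → queue [B, D, G]
Visit B → queue [D, G]
Visit D; enqueue C → queue [G, C]
Visit G → queue [C]
Visit C → queue []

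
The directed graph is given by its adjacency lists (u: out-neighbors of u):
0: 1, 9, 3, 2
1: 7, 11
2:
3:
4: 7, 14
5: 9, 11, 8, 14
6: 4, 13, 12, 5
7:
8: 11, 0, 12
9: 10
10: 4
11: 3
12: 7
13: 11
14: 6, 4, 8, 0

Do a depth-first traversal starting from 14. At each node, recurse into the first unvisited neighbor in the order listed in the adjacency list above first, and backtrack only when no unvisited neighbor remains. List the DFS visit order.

14 -> 6 -> 4 -> 7 -> 13 -> 11 -> 3 -> 12 -> 5 -> 9 -> 10 -> 8 -> 0 -> 1 -> 2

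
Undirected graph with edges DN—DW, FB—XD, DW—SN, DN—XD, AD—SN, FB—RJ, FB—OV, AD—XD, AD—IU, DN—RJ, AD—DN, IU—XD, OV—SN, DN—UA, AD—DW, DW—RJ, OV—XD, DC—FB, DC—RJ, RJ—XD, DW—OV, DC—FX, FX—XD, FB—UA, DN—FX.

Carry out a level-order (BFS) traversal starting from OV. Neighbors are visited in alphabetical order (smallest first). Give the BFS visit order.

OV, DW, FB, SN, XD, AD, DN, RJ, DC, UA, FX, IU

Visit OV; enqueue DW, FB, SN, XD → queue [DW, FB, SN, XD]
Visit DW; enqueue AD, DN, RJ → queue [FB, SN, XD, AD, DN, RJ]
Visit FB; enqueue DC, UA → queue [SN, XD, AD, DN, RJ, DC, UA]
Visit SN → queue [XD, AD, DN, RJ, DC, UA]
Visit XD; enqueue FX, IU → queue [AD, DN, RJ, DC, UA, FX, IU]
Visit AD → queue [DN, RJ, DC, UA, FX, IU]
Visit DN → queue [RJ, DC, UA, FX, IU]
Visit RJ → queue [DC, UA, FX, IU]
Visit DC → queue [UA, FX, IU]
Visit UA → queue [FX, IU]
Visit FX → queue [IU]
Visit IU → queue []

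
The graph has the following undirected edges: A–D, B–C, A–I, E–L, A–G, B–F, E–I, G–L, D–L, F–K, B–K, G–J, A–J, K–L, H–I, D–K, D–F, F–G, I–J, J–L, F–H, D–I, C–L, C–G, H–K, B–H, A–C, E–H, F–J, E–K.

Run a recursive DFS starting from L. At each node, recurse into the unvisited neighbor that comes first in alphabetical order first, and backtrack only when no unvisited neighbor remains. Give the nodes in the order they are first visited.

Visit L
L → C
C → A
A → D
D → F
F → B
B → H
H → E
E → I
I → J
J → G
E → K

L → C → A → D → F → B → H → E → I → J → G → K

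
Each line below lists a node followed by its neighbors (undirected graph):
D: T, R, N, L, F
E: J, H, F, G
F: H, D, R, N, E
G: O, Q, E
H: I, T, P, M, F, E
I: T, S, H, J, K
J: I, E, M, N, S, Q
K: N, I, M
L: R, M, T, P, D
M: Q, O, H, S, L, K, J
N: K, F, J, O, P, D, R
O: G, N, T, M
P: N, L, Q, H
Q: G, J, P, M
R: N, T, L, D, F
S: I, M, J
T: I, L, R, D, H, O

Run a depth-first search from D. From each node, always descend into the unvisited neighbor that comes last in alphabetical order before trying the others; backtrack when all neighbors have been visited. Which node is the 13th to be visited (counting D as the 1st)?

F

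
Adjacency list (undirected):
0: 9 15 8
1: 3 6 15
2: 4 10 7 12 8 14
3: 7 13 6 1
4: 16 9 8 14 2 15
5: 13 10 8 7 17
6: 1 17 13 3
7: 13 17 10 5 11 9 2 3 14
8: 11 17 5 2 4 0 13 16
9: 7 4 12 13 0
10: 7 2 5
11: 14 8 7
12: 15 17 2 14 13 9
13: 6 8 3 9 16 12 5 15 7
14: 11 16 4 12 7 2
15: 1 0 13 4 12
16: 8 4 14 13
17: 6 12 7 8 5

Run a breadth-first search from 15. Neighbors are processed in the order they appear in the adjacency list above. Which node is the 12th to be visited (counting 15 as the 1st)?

5

Visit 15; enqueue 1, 0, 13, 4, 12 → queue [1, 0, 13, 4, 12]
Visit 1; enqueue 3, 6 → queue [0, 13, 4, 12, 3, 6]
Visit 0; enqueue 9, 8 → queue [13, 4, 12, 3, 6, 9, 8]
Visit 13; enqueue 16, 5, 7 → queue [4, 12, 3, 6, 9, 8, 16, 5, 7]
Visit 4; enqueue 14, 2 → queue [12, 3, 6, 9, 8, 16, 5, 7, 14, 2]
Visit 12; enqueue 17 → queue [3, 6, 9, 8, 16, 5, 7, 14, 2, 17]
Visit 3 → queue [6, 9, 8, 16, 5, 7, 14, 2, 17]
Visit 6 → queue [9, 8, 16, 5, 7, 14, 2, 17]
Visit 9 → queue [8, 16, 5, 7, 14, 2, 17]
Visit 8; enqueue 11 → queue [16, 5, 7, 14, 2, 17, 11]
Visit 16 → queue [5, 7, 14, 2, 17, 11]
Visit 5; enqueue 10 → queue [7, 14, 2, 17, 11, 10]
Visit 7 → queue [14, 2, 17, 11, 10]
Visit 14 → queue [2, 17, 11, 10]
Visit 2 → queue [17, 11, 10]
Visit 17 → queue [11, 10]
Visit 11 → queue [10]
Visit 10 → queue []

Visit order: 15, 1, 0, 13, 4, 12, 3, 6, 9, 8, 16, 5, 7, 14, 2, 17, 11, 10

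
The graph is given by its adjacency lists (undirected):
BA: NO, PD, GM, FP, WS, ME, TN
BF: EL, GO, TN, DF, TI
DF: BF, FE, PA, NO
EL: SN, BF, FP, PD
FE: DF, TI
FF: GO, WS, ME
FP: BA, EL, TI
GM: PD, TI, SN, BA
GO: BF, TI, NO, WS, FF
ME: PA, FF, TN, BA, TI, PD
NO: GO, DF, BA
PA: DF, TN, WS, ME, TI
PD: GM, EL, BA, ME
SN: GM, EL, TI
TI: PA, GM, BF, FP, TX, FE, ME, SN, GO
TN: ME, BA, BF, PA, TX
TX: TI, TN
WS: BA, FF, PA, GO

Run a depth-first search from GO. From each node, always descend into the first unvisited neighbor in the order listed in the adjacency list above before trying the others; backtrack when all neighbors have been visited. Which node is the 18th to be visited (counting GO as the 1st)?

Visit GO
GO → BF
BF → EL
EL → SN
SN → GM
GM → PD
PD → BA
BA → NO
NO → DF
DF → FE
FE → TI
TI → PA
PA → TN
TN → ME
ME → FF
FF → WS
TN → TX
TI → FP

Visit order: GO, BF, EL, SN, GM, PD, BA, NO, DF, FE, TI, PA, TN, ME, FF, WS, TX, FP

FP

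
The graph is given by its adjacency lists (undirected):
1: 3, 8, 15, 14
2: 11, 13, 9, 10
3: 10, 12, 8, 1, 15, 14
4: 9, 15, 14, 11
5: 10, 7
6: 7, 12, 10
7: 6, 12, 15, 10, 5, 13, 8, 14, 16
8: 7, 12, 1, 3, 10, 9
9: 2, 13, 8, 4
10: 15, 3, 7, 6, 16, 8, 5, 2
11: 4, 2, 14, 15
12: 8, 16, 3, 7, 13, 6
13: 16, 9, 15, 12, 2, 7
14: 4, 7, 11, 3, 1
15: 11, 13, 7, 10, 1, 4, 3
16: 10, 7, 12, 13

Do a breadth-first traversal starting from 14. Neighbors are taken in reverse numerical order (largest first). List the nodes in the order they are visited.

Visit 14; enqueue 11, 7, 4, 3, 1 → queue [11, 7, 4, 3, 1]
Visit 11; enqueue 15, 2 → queue [7, 4, 3, 1, 15, 2]
Visit 7; enqueue 16, 13, 12, 10, 8, 6, 5 → queue [4, 3, 1, 15, 2, 16, 13, 12, 10, 8, 6, 5]
Visit 4; enqueue 9 → queue [3, 1, 15, 2, 16, 13, 12, 10, 8, 6, 5, 9]
Visit 3 → queue [1, 15, 2, 16, 13, 12, 10, 8, 6, 5, 9]
Visit 1 → queue [15, 2, 16, 13, 12, 10, 8, 6, 5, 9]
Visit 15 → queue [2, 16, 13, 12, 10, 8, 6, 5, 9]
Visit 2 → queue [16, 13, 12, 10, 8, 6, 5, 9]
Visit 16 → queue [13, 12, 10, 8, 6, 5, 9]
Visit 13 → queue [12, 10, 8, 6, 5, 9]
Visit 12 → queue [10, 8, 6, 5, 9]
Visit 10 → queue [8, 6, 5, 9]
Visit 8 → queue [6, 5, 9]
Visit 6 → queue [5, 9]
Visit 5 → queue [9]
Visit 9 → queue []

14 → 11 → 7 → 4 → 3 → 1 → 15 → 2 → 16 → 13 → 12 → 10 → 8 → 6 → 5 → 9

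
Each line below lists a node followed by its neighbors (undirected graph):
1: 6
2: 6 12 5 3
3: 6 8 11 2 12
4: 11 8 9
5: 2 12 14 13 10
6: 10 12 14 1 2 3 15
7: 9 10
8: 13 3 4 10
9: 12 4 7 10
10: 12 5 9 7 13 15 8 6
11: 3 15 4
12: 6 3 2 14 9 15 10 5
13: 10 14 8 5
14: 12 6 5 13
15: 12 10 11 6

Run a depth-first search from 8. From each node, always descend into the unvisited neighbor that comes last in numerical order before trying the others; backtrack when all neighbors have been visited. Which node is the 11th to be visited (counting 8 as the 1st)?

6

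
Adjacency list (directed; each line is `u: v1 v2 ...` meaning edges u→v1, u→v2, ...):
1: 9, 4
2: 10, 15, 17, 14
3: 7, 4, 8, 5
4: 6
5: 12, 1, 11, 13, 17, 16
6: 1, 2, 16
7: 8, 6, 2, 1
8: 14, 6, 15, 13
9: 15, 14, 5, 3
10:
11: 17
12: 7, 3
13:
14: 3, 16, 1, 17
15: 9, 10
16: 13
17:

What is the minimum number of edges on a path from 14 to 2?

3

Level 0: 14
Level 1: 1, 3, 16, 17
Level 2: 4, 5, 7, 8, 9, 13
Level 3: 2, 6, 11, 12, 15
Level 4: 10
2 first appears at level 3.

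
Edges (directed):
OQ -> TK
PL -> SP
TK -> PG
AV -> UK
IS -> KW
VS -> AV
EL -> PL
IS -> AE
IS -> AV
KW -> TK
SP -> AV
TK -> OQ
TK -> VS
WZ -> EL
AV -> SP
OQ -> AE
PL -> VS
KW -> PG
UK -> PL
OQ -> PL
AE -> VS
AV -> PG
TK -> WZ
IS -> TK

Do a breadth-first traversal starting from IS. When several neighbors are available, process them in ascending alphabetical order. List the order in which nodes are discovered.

Visit IS; enqueue AE, AV, KW, TK → queue [AE, AV, KW, TK]
Visit AE; enqueue VS → queue [AV, KW, TK, VS]
Visit AV; enqueue PG, SP, UK → queue [KW, TK, VS, PG, SP, UK]
Visit KW → queue [TK, VS, PG, SP, UK]
Visit TK; enqueue OQ, WZ → queue [VS, PG, SP, UK, OQ, WZ]
Visit VS → queue [PG, SP, UK, OQ, WZ]
Visit PG → queue [SP, UK, OQ, WZ]
Visit SP → queue [UK, OQ, WZ]
Visit UK; enqueue PL → queue [OQ, WZ, PL]
Visit OQ → queue [WZ, PL]
Visit WZ; enqueue EL → queue [PL, EL]
Visit PL → queue [EL]
Visit EL → queue []

IS → AE → AV → KW → TK → VS → PG → SP → UK → OQ → WZ → PL → EL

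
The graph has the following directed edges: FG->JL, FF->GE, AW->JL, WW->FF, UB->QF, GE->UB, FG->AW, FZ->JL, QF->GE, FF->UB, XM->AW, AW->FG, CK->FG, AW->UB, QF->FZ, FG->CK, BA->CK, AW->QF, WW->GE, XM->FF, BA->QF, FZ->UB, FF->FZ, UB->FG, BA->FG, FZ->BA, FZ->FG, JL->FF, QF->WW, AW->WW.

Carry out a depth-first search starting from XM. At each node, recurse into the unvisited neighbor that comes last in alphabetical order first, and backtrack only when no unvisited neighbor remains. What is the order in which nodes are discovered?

XM, FF, UB, QF, WW, GE, FZ, JL, FG, CK, AW, BA

Visit XM
XM → FF
FF → UB
UB → QF
QF → WW
WW → GE
QF → FZ
FZ → JL
FZ → FG
FG → CK
FG → AW
FZ → BA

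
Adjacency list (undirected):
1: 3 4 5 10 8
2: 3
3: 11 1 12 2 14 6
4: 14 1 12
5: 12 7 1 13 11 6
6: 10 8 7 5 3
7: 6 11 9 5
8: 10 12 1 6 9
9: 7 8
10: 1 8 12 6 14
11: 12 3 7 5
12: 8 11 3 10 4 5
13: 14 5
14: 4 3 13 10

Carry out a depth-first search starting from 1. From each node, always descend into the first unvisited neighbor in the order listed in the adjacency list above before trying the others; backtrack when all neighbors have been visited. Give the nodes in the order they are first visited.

1, 3, 11, 12, 8, 10, 6, 7, 9, 5, 13, 14, 4, 2

Visit 1
1 → 3
3 → 11
11 → 12
12 → 8
8 → 10
10 → 6
6 → 7
7 → 9
7 → 5
5 → 13
13 → 14
14 → 4
3 → 2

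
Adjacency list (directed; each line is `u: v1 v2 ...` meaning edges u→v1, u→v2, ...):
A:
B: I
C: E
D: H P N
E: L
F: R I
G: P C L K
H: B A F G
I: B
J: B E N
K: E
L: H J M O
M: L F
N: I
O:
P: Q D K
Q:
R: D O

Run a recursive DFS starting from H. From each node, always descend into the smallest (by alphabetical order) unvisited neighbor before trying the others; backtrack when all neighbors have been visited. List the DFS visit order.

Visit H
H → A
H → B
B → I
H → F
F → R
R → D
D → N
D → P
P → K
K → E
E → L
L → J
L → M
L → O
P → Q
H → G
G → C

H, A, B, I, F, R, D, N, P, K, E, L, J, M, O, Q, G, C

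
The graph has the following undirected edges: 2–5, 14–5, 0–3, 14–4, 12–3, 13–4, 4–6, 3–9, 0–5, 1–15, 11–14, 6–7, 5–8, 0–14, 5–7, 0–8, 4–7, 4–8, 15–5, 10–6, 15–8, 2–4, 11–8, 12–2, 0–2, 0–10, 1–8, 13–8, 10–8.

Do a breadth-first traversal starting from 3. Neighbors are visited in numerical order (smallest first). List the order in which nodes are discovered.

Visit 3; enqueue 0, 9, 12 → queue [0, 9, 12]
Visit 0; enqueue 2, 5, 8, 10, 14 → queue [9, 12, 2, 5, 8, 10, 14]
Visit 9 → queue [12, 2, 5, 8, 10, 14]
Visit 12 → queue [2, 5, 8, 10, 14]
Visit 2; enqueue 4 → queue [5, 8, 10, 14, 4]
Visit 5; enqueue 7, 15 → queue [8, 10, 14, 4, 7, 15]
Visit 8; enqueue 1, 11, 13 → queue [10, 14, 4, 7, 15, 1, 11, 13]
Visit 10; enqueue 6 → queue [14, 4, 7, 15, 1, 11, 13, 6]
Visit 14 → queue [4, 7, 15, 1, 11, 13, 6]
Visit 4 → queue [7, 15, 1, 11, 13, 6]
Visit 7 → queue [15, 1, 11, 13, 6]
Visit 15 → queue [1, 11, 13, 6]
Visit 1 → queue [11, 13, 6]
Visit 11 → queue [13, 6]
Visit 13 → queue [6]
Visit 6 → queue []

3, 0, 9, 12, 2, 5, 8, 10, 14, 4, 7, 15, 1, 11, 13, 6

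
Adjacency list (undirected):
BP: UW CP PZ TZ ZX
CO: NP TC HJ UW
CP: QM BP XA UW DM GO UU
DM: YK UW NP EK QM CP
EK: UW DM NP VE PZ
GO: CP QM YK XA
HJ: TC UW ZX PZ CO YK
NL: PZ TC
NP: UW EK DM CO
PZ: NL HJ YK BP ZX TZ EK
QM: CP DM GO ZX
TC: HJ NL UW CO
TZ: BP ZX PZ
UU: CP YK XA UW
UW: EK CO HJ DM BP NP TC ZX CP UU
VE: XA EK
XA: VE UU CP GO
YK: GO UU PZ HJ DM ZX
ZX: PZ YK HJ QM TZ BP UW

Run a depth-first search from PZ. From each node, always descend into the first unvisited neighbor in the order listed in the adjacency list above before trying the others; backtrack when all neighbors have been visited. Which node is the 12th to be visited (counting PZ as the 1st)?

ZX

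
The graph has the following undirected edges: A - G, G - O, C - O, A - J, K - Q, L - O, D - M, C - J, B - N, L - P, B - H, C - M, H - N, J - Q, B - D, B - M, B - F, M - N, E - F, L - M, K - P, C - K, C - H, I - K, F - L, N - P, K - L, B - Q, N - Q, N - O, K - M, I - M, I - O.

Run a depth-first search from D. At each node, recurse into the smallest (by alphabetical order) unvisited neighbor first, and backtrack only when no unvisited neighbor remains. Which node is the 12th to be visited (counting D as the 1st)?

Visit D
D → B
B → F
F → E
F → L
L → K
K → C
C → H
H → N
N → M
M → I
I → O
O → G
G → A
A → J
J → Q
N → P

Visit order: D, B, F, E, L, K, C, H, N, M, I, O, G, A, J, Q, P

O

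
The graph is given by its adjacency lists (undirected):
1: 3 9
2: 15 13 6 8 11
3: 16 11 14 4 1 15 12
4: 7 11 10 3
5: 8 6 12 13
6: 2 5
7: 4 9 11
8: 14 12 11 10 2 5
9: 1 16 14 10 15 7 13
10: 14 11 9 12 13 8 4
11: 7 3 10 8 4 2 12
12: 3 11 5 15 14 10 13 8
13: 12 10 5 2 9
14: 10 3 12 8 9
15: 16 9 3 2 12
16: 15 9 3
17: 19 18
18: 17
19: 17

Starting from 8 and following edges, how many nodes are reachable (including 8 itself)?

16

BFS from 8 visits: 8, 14, 12, 11, 10, 2, 5, 3, 9, 15, 13, 7, 4, 6, 16, 1
Reachable nodes: 16 of 19 total.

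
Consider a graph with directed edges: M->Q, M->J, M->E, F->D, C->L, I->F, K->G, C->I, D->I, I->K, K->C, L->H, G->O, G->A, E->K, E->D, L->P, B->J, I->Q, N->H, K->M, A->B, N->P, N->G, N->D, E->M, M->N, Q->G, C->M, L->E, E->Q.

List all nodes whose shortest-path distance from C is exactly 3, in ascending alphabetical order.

D, G

Level 0: C
Level 1: I, L, M
Level 2: E, F, H, J, K, N, P, Q
Level 3: D, G
Level 4: A, O
Level 5: B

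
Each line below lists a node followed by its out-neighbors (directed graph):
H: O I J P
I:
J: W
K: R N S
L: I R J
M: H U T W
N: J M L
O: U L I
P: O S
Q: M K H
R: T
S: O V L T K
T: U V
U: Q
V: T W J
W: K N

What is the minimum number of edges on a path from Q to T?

2

Level 0: Q
Level 1: H, K, M
Level 2: I, J, N, O, P, R, S, T, U, W
Level 3: L, V
T first appears at level 2.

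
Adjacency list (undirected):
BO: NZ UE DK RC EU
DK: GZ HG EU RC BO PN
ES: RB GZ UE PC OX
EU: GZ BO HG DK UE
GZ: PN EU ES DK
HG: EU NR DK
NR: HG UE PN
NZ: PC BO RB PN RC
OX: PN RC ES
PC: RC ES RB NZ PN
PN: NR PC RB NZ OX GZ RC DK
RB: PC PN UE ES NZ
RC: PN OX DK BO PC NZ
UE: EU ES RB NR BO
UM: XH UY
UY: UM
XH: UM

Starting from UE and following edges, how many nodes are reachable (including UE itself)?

BFS from UE visits: UE, RB, NR, EU, ES, BO, PN, PC, NZ, HG, GZ, DK, OX, RC
Reachable nodes: 14 of 17 total.

14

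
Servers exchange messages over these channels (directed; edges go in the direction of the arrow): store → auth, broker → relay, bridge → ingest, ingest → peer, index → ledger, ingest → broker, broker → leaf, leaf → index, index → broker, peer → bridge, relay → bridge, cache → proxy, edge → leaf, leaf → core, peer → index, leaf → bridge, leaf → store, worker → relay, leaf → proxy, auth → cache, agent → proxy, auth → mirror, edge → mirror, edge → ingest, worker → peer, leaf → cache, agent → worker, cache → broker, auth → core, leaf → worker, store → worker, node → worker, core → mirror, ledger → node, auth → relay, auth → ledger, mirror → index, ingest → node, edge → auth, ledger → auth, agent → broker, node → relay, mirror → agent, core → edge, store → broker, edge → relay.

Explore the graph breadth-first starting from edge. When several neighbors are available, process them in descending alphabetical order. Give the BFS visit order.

edge, relay, mirror, leaf, ingest, auth, bridge, index, agent, worker, store, proxy, core, cache, peer, node, broker, ledger

Visit edge; enqueue relay, mirror, leaf, ingest, auth → queue [relay, mirror, leaf, ingest, auth]
Visit relay; enqueue bridge → queue [mirror, leaf, ingest, auth, bridge]
Visit mirror; enqueue index, agent → queue [leaf, ingest, auth, bridge, index, agent]
Visit leaf; enqueue worker, store, proxy, core, cache → queue [ingest, auth, bridge, index, agent, worker, store, proxy, core, cache]
Visit ingest; enqueue peer, node, broker → queue [auth, bridge, index, agent, worker, store, proxy, core, cache, peer, node, broker]
Visit auth; enqueue ledger → queue [bridge, index, agent, worker, store, proxy, core, cache, peer, node, broker, ledger]
Visit bridge → queue [index, agent, worker, store, proxy, core, cache, peer, node, broker, ledger]
Visit index → queue [agent, worker, store, proxy, core, cache, peer, node, broker, ledger]
Visit agent → queue [worker, store, proxy, core, cache, peer, node, broker, ledger]
Visit worker → queue [store, proxy, core, cache, peer, node, broker, ledger]
Visit store → queue [proxy, core, cache, peer, node, broker, ledger]
Visit proxy → queue [core, cache, peer, node, broker, ledger]
Visit core → queue [cache, peer, node, broker, ledger]
Visit cache → queue [peer, node, broker, ledger]
Visit peer → queue [node, broker, ledger]
Visit node → queue [broker, ledger]
Visit broker → queue [ledger]
Visit ledger → queue []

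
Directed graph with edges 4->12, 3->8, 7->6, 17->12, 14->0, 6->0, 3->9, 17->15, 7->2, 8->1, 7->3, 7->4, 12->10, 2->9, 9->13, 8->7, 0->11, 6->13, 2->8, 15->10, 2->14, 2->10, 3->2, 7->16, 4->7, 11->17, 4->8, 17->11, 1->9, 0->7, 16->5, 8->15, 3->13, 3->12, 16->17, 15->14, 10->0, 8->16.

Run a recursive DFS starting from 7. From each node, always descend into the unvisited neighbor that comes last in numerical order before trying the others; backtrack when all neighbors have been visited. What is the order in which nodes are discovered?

7, 16, 17, 15, 14, 0, 11, 10, 12, 5, 6, 13, 4, 8, 1, 9, 3, 2

Visit 7
7 → 16
16 → 17
17 → 15
15 → 14
14 → 0
0 → 11
15 → 10
17 → 12
16 → 5
7 → 6
6 → 13
7 → 4
4 → 8
8 → 1
1 → 9
7 → 3
3 → 2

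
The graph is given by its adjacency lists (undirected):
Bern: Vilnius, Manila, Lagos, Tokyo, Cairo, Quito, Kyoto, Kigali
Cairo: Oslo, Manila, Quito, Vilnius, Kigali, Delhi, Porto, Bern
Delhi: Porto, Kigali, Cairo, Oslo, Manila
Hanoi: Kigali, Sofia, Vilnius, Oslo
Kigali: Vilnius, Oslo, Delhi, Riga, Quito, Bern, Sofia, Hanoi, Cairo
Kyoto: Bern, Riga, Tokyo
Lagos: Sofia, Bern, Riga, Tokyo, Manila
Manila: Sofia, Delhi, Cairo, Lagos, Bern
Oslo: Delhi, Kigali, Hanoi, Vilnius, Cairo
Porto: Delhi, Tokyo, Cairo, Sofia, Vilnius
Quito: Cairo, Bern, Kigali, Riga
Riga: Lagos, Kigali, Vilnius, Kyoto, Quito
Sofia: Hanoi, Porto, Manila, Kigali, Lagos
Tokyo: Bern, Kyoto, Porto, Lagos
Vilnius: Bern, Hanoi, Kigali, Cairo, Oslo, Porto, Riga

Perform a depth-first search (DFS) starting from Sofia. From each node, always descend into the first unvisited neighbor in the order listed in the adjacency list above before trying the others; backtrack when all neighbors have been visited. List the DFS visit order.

Sofia, Hanoi, Kigali, Vilnius, Bern, Manila, Delhi, Porto, Tokyo, Kyoto, Riga, Lagos, Quito, Cairo, Oslo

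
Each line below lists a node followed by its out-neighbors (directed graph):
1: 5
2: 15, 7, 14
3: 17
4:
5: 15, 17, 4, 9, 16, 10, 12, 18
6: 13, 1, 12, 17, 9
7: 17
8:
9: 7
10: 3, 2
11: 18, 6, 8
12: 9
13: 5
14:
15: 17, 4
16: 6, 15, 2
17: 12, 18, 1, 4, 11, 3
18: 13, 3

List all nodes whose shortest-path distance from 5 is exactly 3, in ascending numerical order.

8, 14

Level 0: 5
Level 1: 4, 9, 10, 12, 15, 16, 17, 18
Level 2: 1, 2, 3, 6, 7, 11, 13
Level 3: 8, 14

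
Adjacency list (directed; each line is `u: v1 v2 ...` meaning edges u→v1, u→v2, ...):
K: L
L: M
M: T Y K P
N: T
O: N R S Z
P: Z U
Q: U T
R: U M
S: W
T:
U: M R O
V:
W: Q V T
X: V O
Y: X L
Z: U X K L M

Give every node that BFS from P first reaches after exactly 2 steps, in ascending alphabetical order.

Level 0: P
Level 1: U, Z
Level 2: K, L, M, O, R, X
Level 3: N, S, T, V, Y
Level 4: W
Level 5: Q

K, L, M, O, R, X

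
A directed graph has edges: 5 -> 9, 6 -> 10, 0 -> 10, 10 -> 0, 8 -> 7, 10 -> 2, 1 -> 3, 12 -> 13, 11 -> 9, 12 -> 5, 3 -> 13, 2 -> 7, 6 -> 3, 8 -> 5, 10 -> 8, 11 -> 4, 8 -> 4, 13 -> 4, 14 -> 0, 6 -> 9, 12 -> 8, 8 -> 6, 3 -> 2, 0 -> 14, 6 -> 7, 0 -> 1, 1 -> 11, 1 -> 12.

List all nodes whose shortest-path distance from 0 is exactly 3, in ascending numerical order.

4, 5, 6, 7, 9, 13

Level 0: 0
Level 1: 1, 10, 14
Level 2: 2, 3, 8, 11, 12
Level 3: 4, 5, 6, 7, 9, 13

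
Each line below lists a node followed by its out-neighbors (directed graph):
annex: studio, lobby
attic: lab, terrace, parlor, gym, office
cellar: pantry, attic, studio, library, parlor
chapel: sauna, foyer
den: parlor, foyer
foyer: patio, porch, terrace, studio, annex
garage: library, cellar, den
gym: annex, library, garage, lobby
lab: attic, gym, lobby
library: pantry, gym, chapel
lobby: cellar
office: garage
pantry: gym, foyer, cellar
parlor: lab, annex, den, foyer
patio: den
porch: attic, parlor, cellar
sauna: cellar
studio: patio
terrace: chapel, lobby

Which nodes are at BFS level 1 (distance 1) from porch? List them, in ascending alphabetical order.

Level 0: porch
Level 1: attic, cellar, parlor
Level 2: annex, den, foyer, gym, lab, library, office, pantry, studio, terrace
Level 3: chapel, garage, lobby, patio
Level 4: sauna

attic, cellar, parlor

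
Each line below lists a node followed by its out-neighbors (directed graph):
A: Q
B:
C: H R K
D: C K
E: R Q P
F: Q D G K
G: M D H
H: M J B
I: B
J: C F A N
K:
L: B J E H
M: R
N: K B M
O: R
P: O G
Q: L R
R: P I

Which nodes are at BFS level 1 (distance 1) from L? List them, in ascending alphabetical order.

Level 0: L
Level 1: B, E, H, J
Level 2: A, C, F, M, N, P, Q, R
Level 3: D, G, I, K, O

B, E, H, J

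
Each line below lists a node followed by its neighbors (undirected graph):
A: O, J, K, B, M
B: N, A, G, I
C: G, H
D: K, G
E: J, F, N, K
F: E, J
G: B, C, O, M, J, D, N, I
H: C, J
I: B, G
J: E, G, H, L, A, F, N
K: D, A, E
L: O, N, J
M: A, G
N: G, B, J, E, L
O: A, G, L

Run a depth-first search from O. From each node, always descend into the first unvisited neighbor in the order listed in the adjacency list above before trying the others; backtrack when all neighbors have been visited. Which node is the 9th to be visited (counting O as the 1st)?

I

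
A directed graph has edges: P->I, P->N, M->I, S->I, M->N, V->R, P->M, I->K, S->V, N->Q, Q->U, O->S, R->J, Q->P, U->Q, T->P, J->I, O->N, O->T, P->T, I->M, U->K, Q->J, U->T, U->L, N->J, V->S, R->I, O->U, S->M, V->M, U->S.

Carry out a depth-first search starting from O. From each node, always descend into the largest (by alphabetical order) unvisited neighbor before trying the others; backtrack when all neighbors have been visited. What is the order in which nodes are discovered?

O, U, T, P, N, Q, J, I, M, K, S, V, R, L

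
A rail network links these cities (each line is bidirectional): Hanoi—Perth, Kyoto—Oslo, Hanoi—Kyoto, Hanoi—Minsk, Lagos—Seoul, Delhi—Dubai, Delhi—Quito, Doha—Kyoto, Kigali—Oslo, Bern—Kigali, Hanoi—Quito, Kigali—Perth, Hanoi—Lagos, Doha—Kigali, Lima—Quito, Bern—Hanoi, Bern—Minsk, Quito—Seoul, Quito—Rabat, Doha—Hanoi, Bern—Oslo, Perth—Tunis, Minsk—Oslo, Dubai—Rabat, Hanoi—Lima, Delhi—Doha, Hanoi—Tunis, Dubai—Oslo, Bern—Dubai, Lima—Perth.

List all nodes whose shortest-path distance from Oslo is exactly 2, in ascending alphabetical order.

Level 0: Oslo
Level 1: Bern, Dubai, Kigali, Kyoto, Minsk
Level 2: Delhi, Doha, Hanoi, Perth, Rabat
Level 3: Lagos, Lima, Quito, Tunis
Level 4: Seoul

Delhi, Doha, Hanoi, Perth, Rabat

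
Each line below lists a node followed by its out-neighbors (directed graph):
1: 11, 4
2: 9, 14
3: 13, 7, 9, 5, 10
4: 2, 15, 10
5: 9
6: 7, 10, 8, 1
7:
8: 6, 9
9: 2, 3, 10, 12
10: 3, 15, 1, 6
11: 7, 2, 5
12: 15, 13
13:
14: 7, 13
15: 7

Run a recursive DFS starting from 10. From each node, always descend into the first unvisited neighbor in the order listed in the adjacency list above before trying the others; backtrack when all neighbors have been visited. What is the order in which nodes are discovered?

10, 3, 13, 7, 9, 2, 14, 12, 15, 5, 1, 11, 4, 6, 8

Visit 10
10 → 3
3 → 13
3 → 7
3 → 9
9 → 2
2 → 14
9 → 12
12 → 15
3 → 5
10 → 1
1 → 11
1 → 4
10 → 6
6 → 8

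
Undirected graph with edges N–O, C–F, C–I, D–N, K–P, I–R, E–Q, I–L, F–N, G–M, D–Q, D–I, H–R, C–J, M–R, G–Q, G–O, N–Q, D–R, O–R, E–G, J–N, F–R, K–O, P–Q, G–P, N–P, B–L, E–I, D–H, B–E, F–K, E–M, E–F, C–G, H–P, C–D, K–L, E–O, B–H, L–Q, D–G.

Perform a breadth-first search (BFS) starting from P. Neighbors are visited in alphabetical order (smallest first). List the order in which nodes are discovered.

P, G, H, K, N, Q, C, D, E, M, O, B, R, F, L, J, I

Visit P; enqueue G, H, K, N, Q → queue [G, H, K, N, Q]
Visit G; enqueue C, D, E, M, O → queue [H, K, N, Q, C, D, E, M, O]
Visit H; enqueue B, R → queue [K, N, Q, C, D, E, M, O, B, R]
Visit K; enqueue F, L → queue [N, Q, C, D, E, M, O, B, R, F, L]
Visit N; enqueue J → queue [Q, C, D, E, M, O, B, R, F, L, J]
Visit Q → queue [C, D, E, M, O, B, R, F, L, J]
Visit C; enqueue I → queue [D, E, M, O, B, R, F, L, J, I]
Visit D → queue [E, M, O, B, R, F, L, J, I]
Visit E → queue [M, O, B, R, F, L, J, I]
Visit M → queue [O, B, R, F, L, J, I]
Visit O → queue [B, R, F, L, J, I]
Visit B → queue [R, F, L, J, I]
Visit R → queue [F, L, J, I]
Visit F → queue [L, J, I]
Visit L → queue [J, I]
Visit J → queue [I]
Visit I → queue []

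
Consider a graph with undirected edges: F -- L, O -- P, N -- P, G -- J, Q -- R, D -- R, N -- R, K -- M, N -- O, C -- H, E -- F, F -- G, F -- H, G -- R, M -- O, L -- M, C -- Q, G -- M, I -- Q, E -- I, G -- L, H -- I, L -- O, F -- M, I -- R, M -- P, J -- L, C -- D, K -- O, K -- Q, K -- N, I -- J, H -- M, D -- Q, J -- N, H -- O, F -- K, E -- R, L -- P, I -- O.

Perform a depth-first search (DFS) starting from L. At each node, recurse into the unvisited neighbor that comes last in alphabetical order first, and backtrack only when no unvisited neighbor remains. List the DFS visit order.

L → P → O → N → R → Q → K → M → H → I → J → G → F → E → C → D

Visit L
L → P
P → O
O → N
N → R
R → Q
Q → K
K → M
M → H
H → I
I → J
J → G
G → F
F → E
H → C
C → D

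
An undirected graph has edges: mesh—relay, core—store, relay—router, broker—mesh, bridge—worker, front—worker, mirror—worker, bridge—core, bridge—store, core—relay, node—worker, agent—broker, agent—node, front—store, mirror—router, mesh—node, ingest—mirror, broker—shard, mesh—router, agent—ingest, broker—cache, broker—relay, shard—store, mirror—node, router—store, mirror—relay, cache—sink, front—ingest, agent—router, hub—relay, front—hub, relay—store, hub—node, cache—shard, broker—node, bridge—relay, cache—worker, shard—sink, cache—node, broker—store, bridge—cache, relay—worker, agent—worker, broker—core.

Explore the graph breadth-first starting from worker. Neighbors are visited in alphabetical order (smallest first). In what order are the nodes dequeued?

worker, agent, bridge, cache, front, mirror, node, relay, broker, ingest, router, core, store, shard, sink, hub, mesh

Visit worker; enqueue agent, bridge, cache, front, mirror, node, relay → queue [agent, bridge, cache, front, mirror, node, relay]
Visit agent; enqueue broker, ingest, router → queue [bridge, cache, front, mirror, node, relay, broker, ingest, router]
Visit bridge; enqueue core, store → queue [cache, front, mirror, node, relay, broker, ingest, router, core, store]
Visit cache; enqueue shard, sink → queue [front, mirror, node, relay, broker, ingest, router, core, store, shard, sink]
Visit front; enqueue hub → queue [mirror, node, relay, broker, ingest, router, core, store, shard, sink, hub]
Visit mirror → queue [node, relay, broker, ingest, router, core, store, shard, sink, hub]
Visit node; enqueue mesh → queue [relay, broker, ingest, router, core, store, shard, sink, hub, mesh]
Visit relay → queue [broker, ingest, router, core, store, shard, sink, hub, mesh]
Visit broker → queue [ingest, router, core, store, shard, sink, hub, mesh]
Visit ingest → queue [router, core, store, shard, sink, hub, mesh]
Visit router → queue [core, store, shard, sink, hub, mesh]
Visit core → queue [store, shard, sink, hub, mesh]
Visit store → queue [shard, sink, hub, mesh]
Visit shard → queue [sink, hub, mesh]
Visit sink → queue [hub, mesh]
Visit hub → queue [mesh]
Visit mesh → queue []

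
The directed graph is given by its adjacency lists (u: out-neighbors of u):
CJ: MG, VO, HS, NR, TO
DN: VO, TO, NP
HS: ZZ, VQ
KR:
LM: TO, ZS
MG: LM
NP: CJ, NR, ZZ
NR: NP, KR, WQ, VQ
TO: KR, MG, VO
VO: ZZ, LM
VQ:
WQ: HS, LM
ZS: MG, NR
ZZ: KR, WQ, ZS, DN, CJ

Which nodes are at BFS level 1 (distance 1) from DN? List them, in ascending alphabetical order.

Level 0: DN
Level 1: NP, TO, VO
Level 2: CJ, KR, LM, MG, NR, ZZ
Level 3: HS, VQ, WQ, ZS

NP, TO, VO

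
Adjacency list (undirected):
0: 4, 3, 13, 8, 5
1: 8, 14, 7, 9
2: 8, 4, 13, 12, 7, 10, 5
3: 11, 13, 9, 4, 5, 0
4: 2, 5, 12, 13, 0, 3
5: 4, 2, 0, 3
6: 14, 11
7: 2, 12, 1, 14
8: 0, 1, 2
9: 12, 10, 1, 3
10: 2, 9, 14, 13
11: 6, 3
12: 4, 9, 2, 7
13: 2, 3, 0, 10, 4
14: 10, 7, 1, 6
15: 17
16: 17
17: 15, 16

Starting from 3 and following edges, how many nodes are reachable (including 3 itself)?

15

BFS from 3 visits: 3, 0, 4, 5, 9, 11, 13, 8, 2, 12, 1, 10, 6, 7, 14
Reachable nodes: 15 of 18 total.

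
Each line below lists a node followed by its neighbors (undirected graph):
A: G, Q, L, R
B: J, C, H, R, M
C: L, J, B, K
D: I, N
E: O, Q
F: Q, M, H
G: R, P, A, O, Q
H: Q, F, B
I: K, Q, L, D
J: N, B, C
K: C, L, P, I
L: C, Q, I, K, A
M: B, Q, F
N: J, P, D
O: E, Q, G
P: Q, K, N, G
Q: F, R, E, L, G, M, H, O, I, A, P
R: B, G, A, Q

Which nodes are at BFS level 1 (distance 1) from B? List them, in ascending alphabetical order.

C, H, J, M, R

Level 0: B
Level 1: C, H, J, M, R
Level 2: A, F, G, K, L, N, Q
Level 3: D, E, I, O, P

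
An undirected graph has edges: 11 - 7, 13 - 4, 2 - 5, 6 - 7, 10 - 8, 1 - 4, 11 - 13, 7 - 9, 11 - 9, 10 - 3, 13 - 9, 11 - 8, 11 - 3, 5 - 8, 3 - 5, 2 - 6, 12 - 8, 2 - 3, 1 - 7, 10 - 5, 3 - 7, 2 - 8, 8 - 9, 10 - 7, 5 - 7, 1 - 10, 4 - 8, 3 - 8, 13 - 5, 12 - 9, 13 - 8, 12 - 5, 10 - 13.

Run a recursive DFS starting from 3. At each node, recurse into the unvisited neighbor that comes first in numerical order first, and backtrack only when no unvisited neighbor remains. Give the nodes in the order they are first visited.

Visit 3
3 → 2
2 → 5
5 → 7
7 → 1
1 → 4
4 → 8
8 → 9
9 → 11
11 → 13
13 → 10
9 → 12
7 → 6

3 2 5 7 1 4 8 9 11 13 10 12 6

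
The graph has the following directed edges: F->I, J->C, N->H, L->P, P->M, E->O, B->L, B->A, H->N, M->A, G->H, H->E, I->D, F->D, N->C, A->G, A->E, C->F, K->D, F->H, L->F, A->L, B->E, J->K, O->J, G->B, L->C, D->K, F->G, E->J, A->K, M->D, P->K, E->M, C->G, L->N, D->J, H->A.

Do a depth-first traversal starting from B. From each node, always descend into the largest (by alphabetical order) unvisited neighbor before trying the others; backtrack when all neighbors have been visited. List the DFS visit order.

Visit B
B → L
L → P
P → M
M → D
D → K
D → J
J → C
C → G
G → H
H → N
H → E
E → O
H → A
C → F
F → I

B, L, P, M, D, K, J, C, G, H, N, E, O, A, F, I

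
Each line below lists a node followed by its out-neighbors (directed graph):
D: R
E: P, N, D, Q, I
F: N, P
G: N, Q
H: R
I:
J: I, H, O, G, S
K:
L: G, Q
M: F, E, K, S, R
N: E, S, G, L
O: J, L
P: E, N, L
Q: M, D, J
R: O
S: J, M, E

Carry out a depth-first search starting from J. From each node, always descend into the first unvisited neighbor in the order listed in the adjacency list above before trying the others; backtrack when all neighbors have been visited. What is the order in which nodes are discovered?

J -> I -> H -> R -> O -> L -> G -> N -> E -> P -> D -> Q -> M -> F -> K -> S

Visit J
J → I
J → H
H → R
R → O
O → L
L → G
G → N
N → E
E → P
E → D
E → Q
Q → M
M → F
M → K
M → S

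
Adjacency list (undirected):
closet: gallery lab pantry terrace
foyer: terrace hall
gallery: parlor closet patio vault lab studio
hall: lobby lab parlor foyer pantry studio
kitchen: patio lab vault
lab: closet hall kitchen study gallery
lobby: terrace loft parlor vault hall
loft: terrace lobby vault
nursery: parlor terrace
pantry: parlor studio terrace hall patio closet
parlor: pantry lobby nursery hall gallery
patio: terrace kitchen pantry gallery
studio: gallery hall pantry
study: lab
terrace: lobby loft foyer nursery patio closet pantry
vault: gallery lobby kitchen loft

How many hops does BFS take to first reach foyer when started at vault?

3

Level 0: vault
Level 1: gallery, kitchen, lobby, loft
Level 2: closet, hall, lab, parlor, patio, studio, terrace
Level 3: foyer, nursery, pantry, study
foyer first appears at level 3.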